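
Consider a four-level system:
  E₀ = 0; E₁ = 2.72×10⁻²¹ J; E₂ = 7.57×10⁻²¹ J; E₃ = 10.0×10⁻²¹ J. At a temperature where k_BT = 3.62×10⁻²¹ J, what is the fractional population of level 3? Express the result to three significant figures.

Eᵢ/kT = 0, 0.75138, 2.0912, 2.7624.
Z = Σ e^(−Eᵢ/kT) = e^(−0) + e^(−0.75138) + e^(−2.0912) + e^(−2.7624) = 1.0000 + 0.47172 + 0.12354 + 0.063140 = 1.6584.
P₃ = e^(−E₃/kT) / Z = 0.063140/1.6584 = 0.0381.

0.0381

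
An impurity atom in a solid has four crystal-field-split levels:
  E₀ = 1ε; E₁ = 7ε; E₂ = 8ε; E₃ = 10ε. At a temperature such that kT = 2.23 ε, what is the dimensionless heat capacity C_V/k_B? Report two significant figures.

0.95

Eᵢ/kT = 0.4484, 3.139, 3.587, 4.484.
Z = Σ e^(−Eᵢ/kT) = e^(−0.4484) + e^(−3.139) + e^(−3.587) + e^(−4.484) = 0.6386 + 0.04333 + 0.02768 + 0.01129 = 0.7209.
⟨E⟩ = 1.770 ε, ⟨E²⟩ = 7.854 ε².
C_V/k_B = (⟨E²⟩ − ⟨E⟩²)/(kT)² = (7.854 − 3.133)/4.973 = 0.95.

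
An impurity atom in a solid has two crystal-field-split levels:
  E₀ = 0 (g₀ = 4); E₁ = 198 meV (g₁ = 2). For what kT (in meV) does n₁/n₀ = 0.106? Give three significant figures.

128 meV

n₁/n₀ = (g₁/g₀) exp[−(E₁−E₀)/kT] = 0.106.
⇒ (E₁−E₀)/kT = ln((2/4)/0.106) = ln(4.7170) = 1.5512.
kT = 198 meV / 1.5512 = 128 meV.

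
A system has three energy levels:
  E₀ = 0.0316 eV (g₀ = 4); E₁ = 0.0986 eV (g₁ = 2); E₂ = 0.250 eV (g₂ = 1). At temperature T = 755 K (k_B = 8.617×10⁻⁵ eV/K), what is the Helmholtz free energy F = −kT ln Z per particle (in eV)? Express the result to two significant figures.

-0.070 eV

k_BT = 8.617×10⁻⁵ × 755 K = 0.06506 eV.
Eᵢ/kT = 0.4857, 1.516, 3.843.
Z = Σ gᵢe^(−Eᵢ/kT) = 4·e^(−0.4857) + 2·e^(−1.516) + 1·e^(−3.843) = 2.461 + 0.4392 + 0.02143 = 2.922.
F = −kT ln Z = −0.06506 × ln(2.922) = −0.06506 × 1.072 = -0.070 eV.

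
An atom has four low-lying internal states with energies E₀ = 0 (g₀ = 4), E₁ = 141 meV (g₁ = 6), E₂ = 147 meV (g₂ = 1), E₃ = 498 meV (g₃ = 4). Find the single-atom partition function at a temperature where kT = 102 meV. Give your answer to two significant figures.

Z = 5.8

Eᵢ/kT = 0, 1.382, 1.441, 4.882.
Z = Σ gᵢe^(−Eᵢ/kT) = 4·e^(−0) + 6·e^(−1.382) + 1·e^(−1.441) + 4·e^(−4.882) = 4.000 + 1.506 + 0.2367 + 0.03033 = 5.773.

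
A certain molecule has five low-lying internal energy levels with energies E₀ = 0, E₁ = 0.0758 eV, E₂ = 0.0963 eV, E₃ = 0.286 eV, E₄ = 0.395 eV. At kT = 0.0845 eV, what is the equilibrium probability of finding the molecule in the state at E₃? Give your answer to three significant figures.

0.0191

Eᵢ/kT = 0, 0.89704, 1.1396, 3.3846, 4.6746.
Z = Σ e^(−Eᵢ/kT) = e^(−0) + e^(−0.89704) + e^(−1.1396) + e^(−3.3846) + e^(−4.6746) = 1.0000 + 0.40777 + 0.31995 + 0.033891 + 0.0093293 = 1.7709.
P₃ = e^(−E₃/kT) / Z = 0.033891/1.7709 = 0.0191.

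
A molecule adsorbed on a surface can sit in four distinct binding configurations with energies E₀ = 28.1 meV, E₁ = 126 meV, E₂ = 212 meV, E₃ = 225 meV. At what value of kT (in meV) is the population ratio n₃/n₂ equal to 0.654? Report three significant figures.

n₃/n₂ = exp[−(E₃−E₂)/kT] = 0.654.
⇒ (E₃−E₂)/kT = ln(1/0.654) = ln(1.5291) = 0.42468.
kT = 13 meV / 0.42468 = 30.6 meV.

30.6 meV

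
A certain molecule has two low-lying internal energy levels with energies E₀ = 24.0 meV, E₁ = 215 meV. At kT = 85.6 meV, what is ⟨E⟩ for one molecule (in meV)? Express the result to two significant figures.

43 meV

Eᵢ/kT = 0.2804, 2.512.
Z = Σ e^(−Eᵢ/kT) = e^(−0.2804) + e^(−2.512) = 0.7555 + 0.08111 = 0.8366.
⟨E⟩ = Σ Eᵢ e^(−Eᵢ/kT) / Z = (24.0·0.7555 + 215·0.08111) / 0.8366 = 43 meV.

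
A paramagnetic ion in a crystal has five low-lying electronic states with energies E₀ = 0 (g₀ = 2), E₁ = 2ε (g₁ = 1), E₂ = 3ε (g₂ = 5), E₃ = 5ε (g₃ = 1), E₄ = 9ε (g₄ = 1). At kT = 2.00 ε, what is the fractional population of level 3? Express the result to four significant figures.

0.02295

Eᵢ/kT = 0, 1.00000, 1.50000, 2.50000, 4.50000.
Z = Σ gᵢe^(−Eᵢ/kT) = 2·e^(−0) + 1·e^(−1.00000) + 5·e^(−1.50000) + 1·e^(−2.50000) + 1·e^(−4.50000) = 2.00000 + 0.367879 + 1.11565 + 0.0820850 + 0.0111090 = 3.57672.
P₃ = g₃ e^(−E₃/kT) / Z = 0.0820850/3.57672 = 0.02295.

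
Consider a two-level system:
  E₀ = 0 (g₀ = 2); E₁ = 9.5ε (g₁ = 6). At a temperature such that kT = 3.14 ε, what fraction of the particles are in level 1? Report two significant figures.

Eᵢ/kT = 0, 3.025.
Z = Σ gᵢe^(−Eᵢ/kT) = 2·e^(−0) + 6·e^(−3.025) = 2.000 + 0.2913 = 2.291.
P₁ = g₁ e^(−E₁/kT) / Z = 0.2913/2.291 = 0.13.

0.13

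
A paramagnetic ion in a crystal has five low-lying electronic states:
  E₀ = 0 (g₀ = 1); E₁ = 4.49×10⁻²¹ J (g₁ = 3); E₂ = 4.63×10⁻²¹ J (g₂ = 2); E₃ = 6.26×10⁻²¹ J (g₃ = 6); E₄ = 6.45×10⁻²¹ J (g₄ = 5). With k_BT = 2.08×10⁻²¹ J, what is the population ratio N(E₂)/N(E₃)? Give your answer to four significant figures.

0.7298

n₂/n₃ = (g₂/g₃) exp[−(E₂−E₃)/kT] = (2/6) × exp(−(-1.63 ×10⁻²¹ J)/(2.08 ×10⁻²¹ J)) = (2/6) × exp(0.783654) = 0.7298.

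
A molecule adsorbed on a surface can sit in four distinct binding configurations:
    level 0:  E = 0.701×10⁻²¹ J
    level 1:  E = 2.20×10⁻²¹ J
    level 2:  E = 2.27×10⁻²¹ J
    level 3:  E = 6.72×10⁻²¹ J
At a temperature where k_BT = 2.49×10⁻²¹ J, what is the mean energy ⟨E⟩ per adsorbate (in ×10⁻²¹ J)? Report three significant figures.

1.71 ×10⁻²¹ J

Eᵢ/kT = 0.28153, 0.88353, 0.91165, 2.6988.
Z = Σ e^(−Eᵢ/kT) = e^(−0.28153) + e^(−0.88353) + e^(−0.91165) + e^(−2.6988) = 0.75463 + 0.41332 + 0.40186 + 0.067286 = 1.6371.
⟨E⟩ = Σ Eᵢ e^(−Eᵢ/kT) / Z = (0.701·0.75463 + 2.20·0.41332 + 2.27·0.40186 + 6.72·0.067286) / 1.6371 = 1.71 ×10⁻²¹ J.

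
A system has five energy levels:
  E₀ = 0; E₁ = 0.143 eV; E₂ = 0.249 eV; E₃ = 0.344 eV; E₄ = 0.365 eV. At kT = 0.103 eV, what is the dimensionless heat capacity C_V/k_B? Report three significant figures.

Eᵢ/kT = 0, 1.3883, 2.4175, 3.3398, 3.5437.
Z = Σ e^(−Eᵢ/kT) = e^(−0) + e^(−1.3883) + e^(−2.4175) + e^(−3.3398) + e^(−3.5437) = 1.0000 + 0.24950 + 0.089144 + 0.035444 + 0.028906 = 1.4030.
⟨E⟩ = 0.057462 eV, ⟨E²⟩ = 0.013310 eV².
C_V/k_B = (⟨E²⟩ − ⟨E⟩²)/(kT)² = (0.013310 − 0.0033019)/0.010609 = 0.943.

0.943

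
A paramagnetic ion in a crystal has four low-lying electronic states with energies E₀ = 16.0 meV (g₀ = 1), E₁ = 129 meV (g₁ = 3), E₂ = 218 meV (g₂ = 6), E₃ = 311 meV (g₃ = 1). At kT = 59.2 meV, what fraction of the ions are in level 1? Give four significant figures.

Eᵢ/kT = 0.270270, 2.17905, 3.68243, 5.25338.
Z = Σ gᵢe^(−Eᵢ/kT) = 1·e^(−0.270270) + 3·e^(−2.17905) + 6·e^(−3.68243) + 1·e^(−5.25338) = 0.763173 + 0.339447 + 0.150971 + 0.00522981 = 1.25882.
P₁ = g₁ e^(−E₁/kT) / Z = 0.339447/1.25882 = 0.2697.

0.2697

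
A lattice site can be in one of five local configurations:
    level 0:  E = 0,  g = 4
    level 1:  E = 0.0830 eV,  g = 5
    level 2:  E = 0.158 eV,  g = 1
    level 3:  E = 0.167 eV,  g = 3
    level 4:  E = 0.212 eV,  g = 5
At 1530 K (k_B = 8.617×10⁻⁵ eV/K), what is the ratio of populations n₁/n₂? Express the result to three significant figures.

8.83

k_BT = 8.617×10⁻⁵ × 1530 K = 0.13184 eV.
n₁/n₂ = (g₁/g₂) exp[−(E₁−E₂)/kT] = (5/1) × exp(−(-0.0750 eV)/(0.13184 eV)) = (5/1) × exp(0.56887) = 8.83.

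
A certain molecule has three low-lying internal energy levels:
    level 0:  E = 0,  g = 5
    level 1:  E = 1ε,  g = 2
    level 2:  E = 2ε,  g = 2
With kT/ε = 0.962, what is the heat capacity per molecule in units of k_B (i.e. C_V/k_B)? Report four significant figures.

Eᵢ/kT = 0, 1.03950, 2.07900.
Z = Σ gᵢe^(−Eᵢ/kT) = 5·e^(−0) + 2·e^(−1.03950) + 2·e^(−2.07900) = 5.00000 + 0.707263 + 0.250110 = 5.95737.
⟨E⟩ = 0.202687 ε, ⟨E²⟩ = 0.286654 ε².
C_V/k_B = (⟨E²⟩ − ⟨E⟩²)/(kT)² = (0.286654 − 0.0410820)/0.925444 = 0.2654.

0.2654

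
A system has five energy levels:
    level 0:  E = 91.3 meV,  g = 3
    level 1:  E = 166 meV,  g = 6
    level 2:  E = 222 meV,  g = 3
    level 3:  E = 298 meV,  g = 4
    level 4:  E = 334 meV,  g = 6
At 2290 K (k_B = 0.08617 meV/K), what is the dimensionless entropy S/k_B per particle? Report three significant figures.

k_BT = 0.08617 × 2290 K = 197.33 meV.
Eᵢ/kT = 0.46268, 0.84123, 1.1250, 1.5102, 1.6926.
Z = Σ gᵢe^(−Eᵢ/kT) = 3·e^(−0.46268) + 6·e^(−0.84123) + 3·e^(−1.1250) + 4·e^(−1.5102) + 6·e^(−1.6926) = 1.8888 + 2.5871 + 0.97396 + 0.88346 + 1.1042 = 7.4375.
⟨E⟩ = Σ EᵢPᵢ = 194.98 meV.
S/k_B = ln Z + ⟨E⟩/kT = ln(7.4375) + 194.98/197.33 = 2.0065 + 0.98809 = 2.99.

2.99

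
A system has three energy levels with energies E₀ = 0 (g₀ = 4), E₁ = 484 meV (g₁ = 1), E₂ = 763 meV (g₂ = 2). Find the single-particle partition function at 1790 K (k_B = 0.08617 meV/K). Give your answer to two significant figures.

k_BT = 0.08617 × 1790 K = 154.2 meV.
Eᵢ/kT = 0, 3.139, 4.948.
Z = Σ gᵢe^(−Eᵢ/kT) = 4·e^(−0) + 1·e^(−3.139) + 2·e^(−4.948) = 4.000 + 0.04333 + 0.01420 = 4.058.

Z = 4.1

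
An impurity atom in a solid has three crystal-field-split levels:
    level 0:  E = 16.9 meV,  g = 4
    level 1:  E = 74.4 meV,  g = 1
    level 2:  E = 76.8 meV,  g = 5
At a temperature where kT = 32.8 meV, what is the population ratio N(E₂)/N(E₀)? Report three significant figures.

n₂/n₀ = (g₂/g₀) exp[−(E₂−E₀)/kT] = (5/4) × exp(−(59.9 meV)/(32.8 meV)) = (5/4) × exp(-1.8262) = 0.201.

0.201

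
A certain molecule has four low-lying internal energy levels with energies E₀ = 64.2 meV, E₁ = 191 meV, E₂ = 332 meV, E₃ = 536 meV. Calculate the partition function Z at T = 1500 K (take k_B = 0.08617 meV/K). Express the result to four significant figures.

k_BT = 0.08617 × 1500 K = 129.255 meV.
Eᵢ/kT = 0.496693, 1.47770, 2.56857, 4.14684.
Z = Σ e^(−Eᵢ/kT) = e^(−0.496693) + e^(−1.47770) + e^(−2.56857) + e^(−4.14684) = 0.608540 + 0.228162 + 0.0766451 + 0.0158143 = 0.929161.

Z = 0.9292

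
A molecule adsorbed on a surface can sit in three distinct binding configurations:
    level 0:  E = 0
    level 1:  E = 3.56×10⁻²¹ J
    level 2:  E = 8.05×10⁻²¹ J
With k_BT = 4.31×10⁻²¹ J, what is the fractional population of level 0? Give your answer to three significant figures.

0.628

Eᵢ/kT = 0, 0.82599, 1.8677.
Z = Σ e^(−Eᵢ/kT) = e^(−0) + e^(−0.82599) + e^(−1.8677) = 1.0000 + 0.43780 + 0.15448 = 1.5923.
P₀ = e^(−E₀/kT) / Z = 1.0000/1.5923 = 0.628.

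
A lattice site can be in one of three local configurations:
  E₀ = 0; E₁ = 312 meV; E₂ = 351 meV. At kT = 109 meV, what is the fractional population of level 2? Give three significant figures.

0.0364

Eᵢ/kT = 0, 2.8624, 3.2202.
Z = Σ e^(−Eᵢ/kT) = e^(−0) + e^(−2.8624) + e^(−3.2202) = 1.0000 + 0.057131 + 0.039947 = 1.0971.
P₂ = e^(−E₂/kT) / Z = 0.039947/1.0971 = 0.0364.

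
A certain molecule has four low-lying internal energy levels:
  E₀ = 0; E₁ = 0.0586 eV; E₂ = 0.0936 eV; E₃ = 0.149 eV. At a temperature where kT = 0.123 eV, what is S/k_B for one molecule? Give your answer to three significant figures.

Eᵢ/kT = 0, 0.47642, 0.76098, 1.2114.
Z = Σ e^(−Eᵢ/kT) = e^(−0) + e^(−0.47642) + e^(−0.76098) + e^(−1.2114) = 1.0000 + 0.62100 + 0.46721 + 0.29778 = 2.3860.
⟨E⟩ = Σ EᵢPᵢ = 0.052175 eV.
S/k_B = ln Z + ⟨E⟩/kT = ln(2.3860) + 0.052175/0.123 = 0.86962 + 0.42419 = 1.29.

1.29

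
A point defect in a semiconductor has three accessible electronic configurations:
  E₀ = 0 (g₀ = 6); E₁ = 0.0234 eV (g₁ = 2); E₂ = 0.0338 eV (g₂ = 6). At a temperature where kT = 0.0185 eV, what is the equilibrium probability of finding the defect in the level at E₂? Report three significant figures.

Eᵢ/kT = 0, 1.2649, 1.8270.
Z = Σ gᵢe^(−Eᵢ/kT) = 6·e^(−0) + 2·e^(−1.2649) + 6·e^(−1.8270) = 6.0000 + 0.56454 + 0.96537 = 7.5299.
P₂ = g₂ e^(−E₂/kT) / Z = 0.96537/7.5299 = 0.128.

0.128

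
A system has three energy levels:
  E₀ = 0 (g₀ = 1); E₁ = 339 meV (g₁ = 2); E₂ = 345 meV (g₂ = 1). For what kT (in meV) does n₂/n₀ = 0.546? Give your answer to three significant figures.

570 meV

n₂/n₀ = (g₂/g₀) exp[−(E₂−E₀)/kT] = 0.546.
⇒ (E₂−E₀)/kT = ln((1/1)/0.546) = ln(1.8315) = 0.60514.
kT = 345 meV / 0.60514 = 570 meV.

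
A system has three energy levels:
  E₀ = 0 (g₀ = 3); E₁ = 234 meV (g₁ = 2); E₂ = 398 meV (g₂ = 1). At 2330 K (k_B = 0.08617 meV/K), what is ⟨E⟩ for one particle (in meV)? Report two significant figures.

k_BT = 0.08617 × 2330 K = 200.8 meV.
Eᵢ/kT = 0, 1.165, 1.982.
Z = Σ gᵢe^(−Eᵢ/kT) = 3·e^(−0) + 2·e^(−1.165) + 1·e^(−1.982) = 3.000 + 0.6238 + 0.1378 = 3.762.
⟨E⟩ = Σ Eᵢ gᵢe^(−Eᵢ/kT) / Z = (0·3.000 + 234·0.6238 + 398·0.1378) / 3.762 = 53 meV.

53 meV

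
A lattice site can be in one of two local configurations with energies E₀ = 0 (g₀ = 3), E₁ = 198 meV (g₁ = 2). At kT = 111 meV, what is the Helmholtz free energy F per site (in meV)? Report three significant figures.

-134 meV

Eᵢ/kT = 0, 1.7838.
Z = Σ gᵢe^(−Eᵢ/kT) = 3·e^(−0) + 2·e^(−1.7838) = 3.0000 + 0.33600 = 3.3360.
F = −kT ln Z = −111 × ln(3.3360) = −111 × 1.2048 = -134 meV.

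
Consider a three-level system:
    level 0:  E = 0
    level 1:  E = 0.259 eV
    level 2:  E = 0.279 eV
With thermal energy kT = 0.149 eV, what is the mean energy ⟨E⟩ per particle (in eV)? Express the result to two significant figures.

Eᵢ/kT = 0, 1.738, 1.872.
Z = Σ e^(−Eᵢ/kT) = e^(−0) + e^(−1.738) + e^(−1.872) = 1.000 + 0.1759 + 0.1538 = 1.330.
⟨E⟩ = Σ Eᵢ e^(−Eᵢ/kT) / Z = (0·1.000 + 0.259·0.1759 + 0.279·0.1538) / 1.330 = 0.067 eV.

0.067 eV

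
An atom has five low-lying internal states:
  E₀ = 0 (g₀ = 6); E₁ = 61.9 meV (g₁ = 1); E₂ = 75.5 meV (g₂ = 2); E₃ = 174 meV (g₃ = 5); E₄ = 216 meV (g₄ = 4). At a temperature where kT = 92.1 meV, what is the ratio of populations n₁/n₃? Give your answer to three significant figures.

0.676

n₁/n₃ = (g₁/g₃) exp[−(E₁−E₃)/kT] = (1/5) × exp(−(-112.1 meV)/(92.1 meV)) = (1/5) × exp(1.2172) = 0.676.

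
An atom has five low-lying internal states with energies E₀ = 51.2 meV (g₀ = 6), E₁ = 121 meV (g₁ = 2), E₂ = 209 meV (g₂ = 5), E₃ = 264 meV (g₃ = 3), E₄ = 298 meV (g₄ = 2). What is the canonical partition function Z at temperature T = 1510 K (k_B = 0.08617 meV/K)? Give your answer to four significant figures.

k_BT = 0.08617 × 1510 K = 130.117 meV.
Eᵢ/kT = 0.393492, 0.929932, 1.60625, 2.02894, 2.29025.
Z = Σ gᵢe^(−Eᵢ/kT) = 6·e^(−0.393492) + 2·e^(−0.929932) + 5·e^(−1.60625) + 3·e^(−2.02894) + 2·e^(−2.29025) = 4.04818 + 0.789161 + 1.00319 + 0.394424 + 0.202482 = 6.43744.

Z = 6.437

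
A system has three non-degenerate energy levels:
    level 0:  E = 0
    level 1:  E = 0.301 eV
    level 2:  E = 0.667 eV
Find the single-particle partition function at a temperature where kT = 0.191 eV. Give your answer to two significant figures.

Eᵢ/kT = 0, 1.576, 3.492.
Z = Σ e^(−Eᵢ/kT) = e^(−0) + e^(−1.576) + e^(−3.492) = 1.000 + 0.2068 + 0.03044 = 1.237.

Z = 1.2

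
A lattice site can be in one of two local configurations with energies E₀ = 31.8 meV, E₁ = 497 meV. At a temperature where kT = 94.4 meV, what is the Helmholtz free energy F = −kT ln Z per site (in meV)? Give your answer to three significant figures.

31.1 meV

Eᵢ/kT = 0.33686, 5.2648.
Z = Σ e^(−Eᵢ/kT) = e^(−0.33686) + e^(−5.2648) = 0.71401 + 0.0051704 = 0.71918.
F = −kT ln Z = −94.4 × ln(0.71918) = −94.4 × -0.32964 = 31.1 meV.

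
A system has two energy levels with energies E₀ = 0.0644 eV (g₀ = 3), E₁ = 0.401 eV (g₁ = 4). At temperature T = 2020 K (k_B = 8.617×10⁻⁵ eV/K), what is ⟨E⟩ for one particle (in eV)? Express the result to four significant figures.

k_BT = 8.617×10⁻⁵ × 2020 K = 0.174063 eV.
Eᵢ/kT = 0.369981, 2.30376.
Z = Σ gᵢe^(−Eᵢ/kT) = 3·e^(−0.369981) + 4·e^(−2.30376) = 2.07224 + 0.399530 = 2.47177.
⟨E⟩ = Σ Eᵢ gᵢe^(−Eᵢ/kT) / Z = (0.0644·2.07224 + 0.401·0.399530) / 2.47177 = 0.1188 eV.

0.1188 eV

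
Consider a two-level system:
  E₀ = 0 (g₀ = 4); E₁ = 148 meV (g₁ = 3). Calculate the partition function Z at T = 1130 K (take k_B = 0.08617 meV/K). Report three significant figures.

Z = 4.66

k_BT = 0.08617 × 1130 K = 97.372 meV.
Eᵢ/kT = 0, 1.5199.
Z = Σ gᵢe^(−Eᵢ/kT) = 4·e^(−0) + 3·e^(−1.5199) = 4.0000 + 0.65620 = 4.6562.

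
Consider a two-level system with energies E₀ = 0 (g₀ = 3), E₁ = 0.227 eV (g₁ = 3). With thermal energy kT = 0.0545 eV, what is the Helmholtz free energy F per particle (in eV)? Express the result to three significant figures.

Eᵢ/kT = 0, 4.1651.
Z = Σ gᵢe^(−Eᵢ/kT) = 3·e^(−0) + 3·e^(−4.1651) = 3.0000 + 0.046584 = 3.0466.
F = −kT ln Z = −0.0545 × ln(3.0466) = −0.0545 × 1.1140 = -0.0607 eV.

-0.0607 eV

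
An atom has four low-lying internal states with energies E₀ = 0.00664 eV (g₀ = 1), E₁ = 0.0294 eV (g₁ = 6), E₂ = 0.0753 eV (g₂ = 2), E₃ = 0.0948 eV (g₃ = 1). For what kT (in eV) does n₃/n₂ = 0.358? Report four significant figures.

n₃/n₂ = (g₃/g₂) exp[−(E₃−E₂)/kT] = 0.358.
⇒ (E₃−E₂)/kT = ln((1/2)/0.358) = ln(1.39665) = 0.334077.
kT = 0.0195 eV / 0.334077 = 0.05837 eV.

0.05837 eV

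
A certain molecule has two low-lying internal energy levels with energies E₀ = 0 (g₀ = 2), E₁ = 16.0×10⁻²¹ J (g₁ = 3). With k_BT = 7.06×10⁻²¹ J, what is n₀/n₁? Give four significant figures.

n₀/n₁ = (g₀/g₁) exp[−(E₀−E₁)/kT] = (2/3) × exp(−(-16.0 ×10⁻²¹ J)/(7.06 ×10⁻²¹ J)) = (2/3) × exp(2.26629) = 6.429.

6.429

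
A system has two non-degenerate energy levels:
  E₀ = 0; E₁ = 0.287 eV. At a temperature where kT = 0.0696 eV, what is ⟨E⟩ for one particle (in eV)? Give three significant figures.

Eᵢ/kT = 0, 4.1236.
Z = Σ e^(−Eᵢ/kT) = e^(−0) + e^(−4.1236) = 1.0000 + 0.016186 = 1.0162.
⟨E⟩ = Σ Eᵢ e^(−Eᵢ/kT) / Z = (0·1.0000 + 0.287·0.016186) / 1.0162 = 0.00457 eV.

0.00457 eV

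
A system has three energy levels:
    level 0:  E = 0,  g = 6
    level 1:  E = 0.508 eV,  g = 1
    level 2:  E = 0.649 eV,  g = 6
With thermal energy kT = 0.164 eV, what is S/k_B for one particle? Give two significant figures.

1.9

Eᵢ/kT = 0, 3.098, 3.957.
Z = Σ gᵢe^(−Eᵢ/kT) = 6·e^(−0) + 1·e^(−3.098) + 6·e^(−3.957) = 6.000 + 0.04514 + 0.1147 = 6.160.
⟨E⟩ = Σ EᵢPᵢ = 0.01581 eV.
S/k_B = ln Z + ⟨E⟩/kT = ln(6.160) + 0.01581/0.164 = 1.818 + 0.09640 = 1.9.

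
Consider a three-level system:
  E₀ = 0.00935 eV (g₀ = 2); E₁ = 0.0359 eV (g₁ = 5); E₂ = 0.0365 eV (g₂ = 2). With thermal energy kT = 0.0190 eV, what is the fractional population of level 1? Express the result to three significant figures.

Eᵢ/kT = 0.49211, 1.8895, 1.9211.
Z = Σ gᵢe^(−Eᵢ/kT) = 2·e^(−0.49211) + 5·e^(−1.8895) + 2·e^(−1.9211) = 1.2227 + 0.75574 + 0.29289 = 2.2713.
P₁ = g₁ e^(−E₁/kT) / Z = 0.75574/2.2713 = 0.333.

0.333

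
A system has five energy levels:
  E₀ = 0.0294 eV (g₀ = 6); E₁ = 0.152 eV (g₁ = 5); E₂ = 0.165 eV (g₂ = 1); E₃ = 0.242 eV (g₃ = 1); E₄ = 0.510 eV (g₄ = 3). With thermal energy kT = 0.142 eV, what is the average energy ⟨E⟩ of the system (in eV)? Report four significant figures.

Eᵢ/kT = 0.207042, 1.07042, 1.16197, 1.70423, 3.59155.
Z = Σ gᵢe^(−Eᵢ/kT) = 6·e^(−0.207042) + 5·e^(−1.07042) + 1·e^(−1.16197) + 1·e^(−1.70423) + 3·e^(−3.59155) = 4.87791 + 1.71432 + 0.312869 + 0.181912 + 0.0826668 = 7.16968.
⟨E⟩ = Σ Eᵢ gᵢe^(−Eᵢ/kT) / Z = (0.0294·4.87791 + 0.152·1.71432 + 0.165·0.312869 + 0.242·0.181912 + 0.510·0.0826668) / 7.16968 = 0.07557 eV.

0.07557 eV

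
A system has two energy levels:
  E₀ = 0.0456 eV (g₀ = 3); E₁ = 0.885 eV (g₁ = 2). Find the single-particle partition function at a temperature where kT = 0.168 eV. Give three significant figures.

Z = 2.30

Eᵢ/kT = 0.27143, 5.2679.
Z = Σ gᵢe^(−Eᵢ/kT) = 3·e^(−0.27143) + 2·e^(−5.2679) = 2.2869 + 0.010309 = 2.2972.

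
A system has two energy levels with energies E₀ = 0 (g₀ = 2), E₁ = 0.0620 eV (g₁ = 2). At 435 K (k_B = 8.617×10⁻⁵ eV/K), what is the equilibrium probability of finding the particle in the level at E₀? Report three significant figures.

0.839

k_BT = 8.617×10⁻⁵ × 435 K = 0.037484 eV.
Eᵢ/kT = 0, 1.6540.
Z = Σ gᵢe^(−Eᵢ/kT) = 2·e^(−0) + 2·e^(−1.6540) = 2.0000 + 0.38257 = 2.3826.
P₀ = g₀ e^(−E₀/kT) / Z = 2.0000/2.3826 = 0.839.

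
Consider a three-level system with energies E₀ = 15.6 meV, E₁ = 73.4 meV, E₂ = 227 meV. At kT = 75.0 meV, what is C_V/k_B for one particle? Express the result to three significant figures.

0.373

Eᵢ/kT = 0.20800, 0.97867, 3.0267.
Z = Σ e^(−Eᵢ/kT) = e^(−0.20800) + e^(−0.97867) + e^(−3.0267) = 0.81221 + 0.37581 + 0.048475 = 1.2365.
⟨E⟩ = 41.455 meV, ⟨E²⟩ = 3817.4 meV².
C_V/k_B = (⟨E²⟩ − ⟨E⟩²)/(kT)² = (3817.4 − 1718.5)/5625.0 = 0.373.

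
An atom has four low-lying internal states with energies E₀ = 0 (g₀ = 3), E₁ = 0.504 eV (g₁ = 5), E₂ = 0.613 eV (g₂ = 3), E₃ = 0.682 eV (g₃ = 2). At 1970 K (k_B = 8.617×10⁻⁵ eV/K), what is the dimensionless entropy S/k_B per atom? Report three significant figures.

1.57

k_BT = 8.617×10⁻⁵ × 1970 K = 0.16975 eV.
Eᵢ/kT = 0, 2.9691, 3.6112, 4.0177.
Z = Σ gᵢe^(−Eᵢ/kT) = 3·e^(−0) + 5·e^(−2.9691) + 3·e^(−3.6112) + 2·e^(−4.0177) = 3.0000 + 0.25675 + 0.081058 + 0.035989 = 3.3738.
⟨E⟩ = Σ EᵢPᵢ = 0.060358 eV.
S/k_B = ln Z + ⟨E⟩/kT = ln(3.3738) + 0.060358/0.16975 = 1.2160 + 0.35557 = 1.57.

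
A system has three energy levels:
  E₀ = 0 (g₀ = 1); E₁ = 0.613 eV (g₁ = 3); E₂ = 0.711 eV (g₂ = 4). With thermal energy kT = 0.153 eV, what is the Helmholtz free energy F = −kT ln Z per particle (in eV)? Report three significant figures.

Eᵢ/kT = 0, 4.0065, 4.6471.
Z = Σ gᵢe^(−Eᵢ/kT) = 1·e^(−0) + 3·e^(−4.0065) + 4·e^(−4.6471) = 1.0000 + 0.054591 + 0.038357 = 1.0929.
F = −kT ln Z = −0.153 × ln(1.0929) = −0.153 × 0.088835 = -0.0136 eV.

-0.0136 eV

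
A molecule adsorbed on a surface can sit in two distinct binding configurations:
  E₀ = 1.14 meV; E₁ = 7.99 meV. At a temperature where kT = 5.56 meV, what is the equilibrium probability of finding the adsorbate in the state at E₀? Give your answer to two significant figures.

Eᵢ/kT = 0.2050, 1.437.
Z = Σ e^(−Eᵢ/kT) = e^(−0.2050) + e^(−1.437) = 0.8146 + 0.2376 = 1.052.
P₀ = e^(−E₀/kT) / Z = 0.8146/1.052 = 0.77.

0.77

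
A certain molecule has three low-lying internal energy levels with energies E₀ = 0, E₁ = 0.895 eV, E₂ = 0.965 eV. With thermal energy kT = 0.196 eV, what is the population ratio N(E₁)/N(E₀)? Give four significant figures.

n₁/n₀ = exp[−(E₁−E₀)/kT] = exp(−(0.895 eV)/(0.196 eV)) = exp(-4.56633) = 0.01040.

0.01040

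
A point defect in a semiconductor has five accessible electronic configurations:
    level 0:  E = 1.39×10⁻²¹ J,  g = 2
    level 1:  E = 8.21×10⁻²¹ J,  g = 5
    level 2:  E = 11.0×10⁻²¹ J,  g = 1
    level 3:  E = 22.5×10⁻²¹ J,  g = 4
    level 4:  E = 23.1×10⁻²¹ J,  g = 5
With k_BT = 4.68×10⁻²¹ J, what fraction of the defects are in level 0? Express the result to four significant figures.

Eᵢ/kT = 0.297009, 1.75427, 2.35043, 4.80769, 4.93590.
Z = Σ gᵢe^(−Eᵢ/kT) = 2·e^(−0.297009) + 5·e^(−1.75427) + 1·e^(−2.35043) + 4·e^(−4.80769) + 5·e^(−4.93590) = 1.48607 + 0.865168 + 0.0953282 + 0.0326668 + 0.0359200 = 2.51515.
P₀ = g₀ e^(−E₀/kT) / Z = 1.48607/2.51515 = 0.5908.

0.5908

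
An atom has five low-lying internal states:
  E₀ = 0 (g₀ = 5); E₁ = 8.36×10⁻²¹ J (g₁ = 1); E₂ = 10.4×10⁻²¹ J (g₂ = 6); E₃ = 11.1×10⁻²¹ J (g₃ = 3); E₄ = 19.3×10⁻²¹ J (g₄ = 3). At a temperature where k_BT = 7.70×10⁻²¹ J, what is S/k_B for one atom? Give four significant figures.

Eᵢ/kT = 0, 1.08571, 1.35065, 1.44156, 2.50649.
Z = Σ gᵢe^(−Eᵢ/kT) = 5·e^(−0) + 1·e^(−1.08571) + 6·e^(−1.35065) + 3·e^(−1.44156) + 3·e^(−2.50649) = 5.00000 + 0.337662 + 1.55443 + 0.709675 + 0.244662 = 7.84643.
⟨E⟩ = Σ EᵢPᵢ = 4.02582 ×10⁻²¹ J.
S/k_B = ln Z + ⟨E⟩/kT = ln(7.84643) + 4.02582/7.70 = 2.06006 + 0.522834 = 2.583.

2.583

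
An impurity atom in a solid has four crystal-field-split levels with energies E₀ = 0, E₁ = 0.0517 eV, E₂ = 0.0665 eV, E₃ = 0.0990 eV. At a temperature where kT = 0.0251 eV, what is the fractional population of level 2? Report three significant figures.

0.0581

Eᵢ/kT = 0, 2.0598, 2.6494, 3.9442.
Z = Σ e^(−Eᵢ/kT) = e^(−0) + e^(−2.0598) + e^(−2.6494) + e^(−3.9442) = 1.0000 + 0.12748 + 0.070694 + 0.019367 = 1.2175.
P₂ = e^(−E₂/kT) / Z = 0.070694/1.2175 = 0.0581.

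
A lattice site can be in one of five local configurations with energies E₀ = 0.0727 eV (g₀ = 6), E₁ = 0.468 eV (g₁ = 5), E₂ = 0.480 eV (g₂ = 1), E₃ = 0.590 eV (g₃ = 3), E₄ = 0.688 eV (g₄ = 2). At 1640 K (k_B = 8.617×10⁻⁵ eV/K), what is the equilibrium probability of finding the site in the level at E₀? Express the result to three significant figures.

0.928

k_BT = 8.617×10⁻⁵ × 1640 K = 0.14132 eV.
Eᵢ/kT = 0.51444, 3.3116, 3.3965, 4.1749, 4.8684.
Z = Σ gᵢe^(−Eᵢ/kT) = 6·e^(−0.51444) + 5·e^(−3.3116) + 1·e^(−3.3965) + 3·e^(−4.1749) + 2·e^(−4.8684) = 3.5870 + 0.18229 + 0.033490 + 0.046130 + 0.015371 = 3.8643.
P₀ = g₀ e^(−E₀/kT) / Z = 3.5870/3.8643 = 0.928.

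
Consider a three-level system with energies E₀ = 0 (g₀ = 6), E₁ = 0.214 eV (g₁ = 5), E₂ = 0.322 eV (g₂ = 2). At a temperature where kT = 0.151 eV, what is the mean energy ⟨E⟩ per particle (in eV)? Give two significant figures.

Eᵢ/kT = 0, 1.417, 2.132.
Z = Σ gᵢe^(−Eᵢ/kT) = 6·e^(−0) + 5·e^(−1.417) + 2·e^(−2.132) = 6.000 + 1.212 + 0.2372 = 7.449.
⟨E⟩ = Σ Eᵢ gᵢe^(−Eᵢ/kT) / Z = (0·6.000 + 0.214·1.212 + 0.322·0.2372) / 7.449 = 0.045 eV.

0.045 eV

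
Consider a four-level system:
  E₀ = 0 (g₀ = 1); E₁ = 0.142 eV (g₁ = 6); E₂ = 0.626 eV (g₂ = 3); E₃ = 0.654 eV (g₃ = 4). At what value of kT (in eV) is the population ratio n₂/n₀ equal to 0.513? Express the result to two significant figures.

n₂/n₀ = (g₂/g₀) exp[−(E₂−E₀)/kT] = 0.513.
⇒ (E₂−E₀)/kT = ln((3/1)/0.513) = ln(5.848) = 1.766.
kT = 0.626 eV / 1.766 = 0.35 eV.

0.35 eV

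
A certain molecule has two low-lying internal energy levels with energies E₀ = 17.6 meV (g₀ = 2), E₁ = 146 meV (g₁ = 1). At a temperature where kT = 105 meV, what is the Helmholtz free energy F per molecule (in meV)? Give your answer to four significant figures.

Eᵢ/kT = 0.167619, 1.39048.
Z = Σ gᵢe^(−Eᵢ/kT) = 2·e^(−0.167619) + 1·e^(−1.39048) = 1.69135 + 0.248956 = 1.94031.
F = −kT ln Z = −105 × ln(1.94031) = −105 × 0.662848 = -69.60 meV.

-69.60 meV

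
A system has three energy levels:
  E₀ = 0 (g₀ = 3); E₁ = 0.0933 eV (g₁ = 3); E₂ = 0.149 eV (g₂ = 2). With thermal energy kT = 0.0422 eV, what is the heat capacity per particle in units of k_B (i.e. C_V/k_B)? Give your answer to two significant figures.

Eᵢ/kT = 0, 2.211, 3.531.
Z = Σ gᵢe^(−Eᵢ/kT) = 3·e^(−0) + 3·e^(−2.211) + 2·e^(−3.531) = 3.000 + 0.3288 + 0.05855 = 3.387.
⟨E⟩ = 0.01163 eV, ⟨E²⟩ = 0.001229 eV².
C_V/k_B = (⟨E²⟩ − ⟨E⟩²)/(kT)² = (0.001229 − 0.0001353)/0.001781 = 0.61.

0.61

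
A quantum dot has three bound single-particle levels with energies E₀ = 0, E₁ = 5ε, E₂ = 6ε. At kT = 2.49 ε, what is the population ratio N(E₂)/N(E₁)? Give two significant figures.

0.67

n₂/n₁ = exp[−(E₂−E₁)/kT] = exp(−(1ε)/(2.49ε)) = exp(-0.4016) = 0.67.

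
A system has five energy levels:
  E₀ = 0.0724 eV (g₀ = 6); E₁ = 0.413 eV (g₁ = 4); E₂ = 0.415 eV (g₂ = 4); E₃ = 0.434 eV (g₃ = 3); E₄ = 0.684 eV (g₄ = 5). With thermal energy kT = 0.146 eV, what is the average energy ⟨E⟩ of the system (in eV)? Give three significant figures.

Eᵢ/kT = 0.49589, 2.8288, 2.8425, 2.9726, 4.6849.
Z = Σ gᵢe^(−Eᵢ/kT) = 6·e^(−0.49589) + 4·e^(−2.8288) + 4·e^(−2.8425) + 3·e^(−2.9726) + 5·e^(−4.6849) = 3.6542 + 0.23633 + 0.23312 + 0.15351 + 0.046168 = 4.3233.
⟨E⟩ = Σ Eᵢ gᵢe^(−Eᵢ/kT) / Z = (0.0724·3.6542 + 0.413·0.23633 + 0.415·0.23312 + 0.434·0.15351 + 0.684·0.046168) / 4.3233 = 0.129 eV.

0.129 eV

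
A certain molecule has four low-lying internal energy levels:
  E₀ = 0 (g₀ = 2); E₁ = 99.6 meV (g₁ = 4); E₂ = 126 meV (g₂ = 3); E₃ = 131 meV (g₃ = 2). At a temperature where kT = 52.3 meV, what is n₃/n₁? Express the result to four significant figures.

0.2743

n₃/n₁ = (g₃/g₁) exp[−(E₃−E₁)/kT] = (2/4) × exp(−(31.4 meV)/(52.3 meV)) = (2/4) × exp(-0.600382) = 0.2743.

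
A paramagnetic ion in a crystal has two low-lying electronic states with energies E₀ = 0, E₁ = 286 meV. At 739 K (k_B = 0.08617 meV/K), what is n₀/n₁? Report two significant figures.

89

k_BT = 0.08617 × 739 K = 63.68 meV.
n₀/n₁ = exp[−(E₀−E₁)/kT] = exp(−(-286 meV)/(63.68 meV)) = exp(4.491) = 89.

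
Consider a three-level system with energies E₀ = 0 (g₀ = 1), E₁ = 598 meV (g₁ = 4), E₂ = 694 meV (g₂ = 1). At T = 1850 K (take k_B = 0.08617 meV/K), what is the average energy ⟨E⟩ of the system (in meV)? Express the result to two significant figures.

k_BT = 0.08617 × 1850 K = 159.4 meV.
Eᵢ/kT = 0, 3.752, 4.354.
Z = Σ gᵢe^(−Eᵢ/kT) = 1·e^(−0) + 4·e^(−3.752) + 1·e^(−4.354) = 1.000 + 0.09388 + 0.01286 = 1.107.
⟨E⟩ = Σ Eᵢ gᵢe^(−Eᵢ/kT) / Z = (0·1.000 + 598·0.09388 + 694·0.01286) / 1.107 = 59 meV.

59 meV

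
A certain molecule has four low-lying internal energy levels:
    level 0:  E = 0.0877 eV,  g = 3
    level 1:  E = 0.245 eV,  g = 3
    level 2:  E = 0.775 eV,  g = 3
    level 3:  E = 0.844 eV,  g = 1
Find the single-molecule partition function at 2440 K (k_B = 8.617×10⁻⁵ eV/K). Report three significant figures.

Z = 3.01

k_BT = 8.617×10⁻⁵ × 2440 K = 0.21025 eV.
Eᵢ/kT = 0.41712, 1.1653, 3.6861, 4.0143.
Z = Σ gᵢe^(−Eᵢ/kT) = 3·e^(−0.41712) + 3·e^(−1.1653) + 3·e^(−3.6861) + 1·e^(−4.0143) = 1.9768 + 0.93549 + 0.075209 + 0.018056 = 3.0056.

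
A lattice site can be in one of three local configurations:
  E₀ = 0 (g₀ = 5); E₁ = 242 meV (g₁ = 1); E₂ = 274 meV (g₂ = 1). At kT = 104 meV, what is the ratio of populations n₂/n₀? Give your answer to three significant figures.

0.0143

n₂/n₀ = (g₂/g₀) exp[−(E₂−E₀)/kT] = (1/5) × exp(−(274 meV)/(104 meV)) = (1/5) × exp(-2.6346) = 0.0143.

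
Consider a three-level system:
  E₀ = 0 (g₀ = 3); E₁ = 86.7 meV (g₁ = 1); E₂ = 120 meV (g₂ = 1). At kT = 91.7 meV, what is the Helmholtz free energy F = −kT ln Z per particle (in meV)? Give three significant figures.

Eᵢ/kT = 0, 0.94547, 1.3086.
Z = Σ gᵢe^(−Eᵢ/kT) = 3·e^(−0) + 1·e^(−0.94547) + 1·e^(−1.3086) = 3.0000 + 0.38850 + 0.27020 = 3.6587.
F = −kT ln Z = −91.7 × ln(3.6587) = −91.7 × 1.2971 = -119 meV.

-119 meV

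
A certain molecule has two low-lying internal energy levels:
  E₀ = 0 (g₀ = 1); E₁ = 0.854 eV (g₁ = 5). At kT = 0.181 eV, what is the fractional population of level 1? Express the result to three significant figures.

Eᵢ/kT = 0, 4.7182.
Z = Σ gᵢe^(−Eᵢ/kT) = 1·e^(−0) + 5·e^(−4.7182) = 1.0000 + 0.044656 = 1.0447.
P₁ = g₁ e^(−E₁/kT) / Z = 0.044656/1.0447 = 0.0427.

0.0427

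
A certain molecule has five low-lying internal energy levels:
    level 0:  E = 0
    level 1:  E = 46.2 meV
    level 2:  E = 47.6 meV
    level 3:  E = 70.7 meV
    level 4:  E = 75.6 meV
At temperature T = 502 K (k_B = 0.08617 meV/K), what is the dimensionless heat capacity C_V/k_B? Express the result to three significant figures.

k_BT = 0.08617 × 502 K = 43.257 meV.
Eᵢ/kT = 0, 1.0680, 1.1004, 1.6344, 1.7477.
Z = Σ e^(−Eᵢ/kT) = e^(−0) + e^(−1.0680) + e^(−1.1004) + e^(−1.6344) + e^(−1.7477) = 1.0000 + 0.34370 + 0.33274 + 0.19507 + 0.17417 = 2.0457.
⟨E⟩ = 28.683 meV, ⟨E²⟩ = 1690.4 meV².
C_V/k_B = (⟨E²⟩ − ⟨E⟩²)/(kT)² = (1690.4 − 822.71)/1871.2 = 0.464.

0.464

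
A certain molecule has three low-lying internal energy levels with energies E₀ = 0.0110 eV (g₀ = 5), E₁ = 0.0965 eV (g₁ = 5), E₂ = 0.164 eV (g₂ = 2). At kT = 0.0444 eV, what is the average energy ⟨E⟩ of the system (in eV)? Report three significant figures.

0.0234 eV

Eᵢ/kT = 0.24775, 2.1734, 3.6937.
Z = Σ gᵢe^(−Eᵢ/kT) = 5·e^(−0.24775) + 5·e^(−2.1734) + 2·e^(−3.6937) = 3.9028 + 0.56895 + 0.049760 = 4.5215.
⟨E⟩ = Σ Eᵢ gᵢe^(−Eᵢ/kT) / Z = (0.0110·3.9028 + 0.0965·0.56895 + 0.164·0.049760) / 4.5215 = 0.0234 eV.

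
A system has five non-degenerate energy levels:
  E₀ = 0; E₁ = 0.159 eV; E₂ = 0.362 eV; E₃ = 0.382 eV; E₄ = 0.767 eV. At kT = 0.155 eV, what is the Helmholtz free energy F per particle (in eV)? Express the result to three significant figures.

-0.0677 eV

Eᵢ/kT = 0, 1.0258, 2.3355, 2.4645, 4.9484.
Z = Σ e^(−Eᵢ/kT) = e^(−0) + e^(−1.0258) + e^(−2.3355) + e^(−2.4645) + e^(−4.9484) = 1.0000 + 0.35851 + 0.096762 + 0.085051 + 0.0070948 = 1.5474.
F = −kT ln Z = −0.155 × ln(1.5474) = −0.155 × 0.43658 = -0.0677 eV.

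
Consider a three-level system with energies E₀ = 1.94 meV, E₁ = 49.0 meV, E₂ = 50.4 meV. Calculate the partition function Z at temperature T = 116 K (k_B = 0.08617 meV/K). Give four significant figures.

Z = 0.8375

k_BT = 0.08617 × 116 K = 9.99572 meV.
Eᵢ/kT = 0.194083, 4.90210, 5.04216.
Z = Σ e^(−Eᵢ/kT) = e^(−0.194083) + e^(−4.90210) + e^(−5.04216) = 0.823590 + 0.00743096 + 0.00645978 = 0.837481.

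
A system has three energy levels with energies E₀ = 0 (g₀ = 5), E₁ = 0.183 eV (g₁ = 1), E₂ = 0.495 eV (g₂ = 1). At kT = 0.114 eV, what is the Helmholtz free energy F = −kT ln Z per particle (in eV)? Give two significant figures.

-0.19 eV

Eᵢ/kT = 0, 1.605, 4.342.
Z = Σ gᵢe^(−Eᵢ/kT) = 5·e^(−0) + 1·e^(−1.605) + 1·e^(−4.342) = 5.000 + 0.2009 + 0.01301 = 5.214.
F = −kT ln Z = −0.114 × ln(5.214) = −0.114 × 1.651 = -0.19 eV.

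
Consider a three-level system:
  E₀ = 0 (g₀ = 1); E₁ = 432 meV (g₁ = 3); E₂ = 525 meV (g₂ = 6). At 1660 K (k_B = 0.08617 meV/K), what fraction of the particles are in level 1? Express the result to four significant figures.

0.1127

k_BT = 0.08617 × 1660 K = 143.042 meV.
Eᵢ/kT = 0, 3.02009, 3.67025.
Z = Σ gᵢe^(−Eᵢ/kT) = 1·e^(−0) + 3·e^(−3.02009) + 6·e^(−3.67025) = 1.00000 + 0.146390 + 0.152821 = 1.29921.
P₁ = g₁ e^(−E₁/kT) / Z = 0.146390/1.29921 = 0.1127.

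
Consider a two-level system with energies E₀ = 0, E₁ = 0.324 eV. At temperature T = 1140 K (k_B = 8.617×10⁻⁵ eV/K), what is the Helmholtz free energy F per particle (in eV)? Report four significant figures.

k_BT = 8.617×10⁻⁵ × 1140 K = 0.0982338 eV.
Eᵢ/kT = 0, 3.29825.
Z = Σ e^(−Eᵢ/kT) = e^(−0) + e^(−3.29825) = 1.00000 + 0.0369478 = 1.03695.
F = −kT ln Z = −0.0982338 × ln(1.03695) = −0.0982338 × 0.0362837 = -0.003564 eV.

-0.003564 eV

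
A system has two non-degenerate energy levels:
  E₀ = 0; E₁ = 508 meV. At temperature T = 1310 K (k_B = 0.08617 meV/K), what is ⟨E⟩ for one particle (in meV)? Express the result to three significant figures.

5.58 meV

k_BT = 0.08617 × 1310 K = 112.88 meV.
Eᵢ/kT = 0, 4.5004.
Z = Σ e^(−Eᵢ/kT) = e^(−0) + e^(−4.5004) = 1.0000 + 0.011105 = 1.0111.
⟨E⟩ = Σ Eᵢ e^(−Eᵢ/kT) / Z = (0·1.0000 + 508·0.011105) / 1.0111 = 5.58 meV.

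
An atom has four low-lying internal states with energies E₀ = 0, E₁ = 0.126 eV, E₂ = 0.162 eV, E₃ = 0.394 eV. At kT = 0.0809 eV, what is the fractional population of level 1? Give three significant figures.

Eᵢ/kT = 0, 1.5575, 2.0025, 4.8702.
Z = Σ e^(−Eᵢ/kT) = e^(−0) + e^(−1.5575) + e^(−2.0025) + e^(−4.8702) = 1.0000 + 0.21066 + 0.13500 + 0.0076718 = 1.3533.
P₁ = e^(−E₁/kT) / Z = 0.21066/1.3533 = 0.156.

0.156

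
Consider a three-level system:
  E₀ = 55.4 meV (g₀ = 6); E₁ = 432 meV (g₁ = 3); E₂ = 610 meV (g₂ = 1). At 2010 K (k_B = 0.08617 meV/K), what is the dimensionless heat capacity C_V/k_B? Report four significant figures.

0.2994

k_BT = 0.08617 × 2010 K = 173.202 meV.
Eᵢ/kT = 0.319858, 2.49420, 3.52190.
Z = Σ gᵢe^(−Eᵢ/kT) = 6·e^(−0.319858) + 3·e^(−2.49420) + 1·e^(−3.52190) = 4.35751 + 0.247687 + 0.0295432 = 4.63474.
⟨E⟩ = 79.0612 meV, ⟨E²⟩ = 15230.9 meV².
C_V/k_B = (⟨E²⟩ − ⟨E⟩²)/(kT)² = (15230.9 − 6250.67)/29998.9 = 0.2994.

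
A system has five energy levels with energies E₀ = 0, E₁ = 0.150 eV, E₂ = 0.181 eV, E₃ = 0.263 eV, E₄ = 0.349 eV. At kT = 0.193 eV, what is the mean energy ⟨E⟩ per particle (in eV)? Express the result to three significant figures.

0.116 eV

Eᵢ/kT = 0, 0.77720, 0.93782, 1.3627, 1.8083.
Z = Σ e^(−Eᵢ/kT) = e^(−0) + e^(−0.77720) + e^(−0.93782) + e^(−1.3627) + e^(−1.8083) = 1.0000 + 0.45969 + 0.39148 + 0.25597 + 0.16393 = 2.2711.
⟨E⟩ = Σ Eᵢ e^(−Eᵢ/kT) / Z = (0·1.0000 + 0.150·0.45969 + 0.181·0.39148 + 0.263·0.25597 + 0.349·0.16393) / 2.2711 = 0.116 eV.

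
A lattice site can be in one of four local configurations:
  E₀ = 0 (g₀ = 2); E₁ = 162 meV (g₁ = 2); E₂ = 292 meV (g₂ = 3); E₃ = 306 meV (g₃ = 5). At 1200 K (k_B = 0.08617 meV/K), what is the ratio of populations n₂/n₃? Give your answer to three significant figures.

k_BT = 0.08617 × 1200 K = 103.40 meV.
n₂/n₃ = (g₂/g₃) exp[−(E₂−E₃)/kT] = (3/5) × exp(−(-14 meV)/(103.40 meV)) = (3/5) × exp(0.13540) = 0.687.

0.687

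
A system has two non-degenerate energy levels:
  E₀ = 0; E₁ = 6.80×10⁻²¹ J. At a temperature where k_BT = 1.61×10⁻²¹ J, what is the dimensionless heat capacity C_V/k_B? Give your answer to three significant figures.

0.254

Eᵢ/kT = 0, 4.2236.
Z = Σ e^(−Eᵢ/kT) = e^(−0) + e^(−4.2236) = 1.0000 + 0.014646 = 1.0146.
⟨E⟩ = 0.098160, ⟨E²⟩ = 0.66749.
C_V/k_B = (⟨E²⟩ − ⟨E⟩²)/(kT)² = (0.66749 − 0.0096354)/2.5921 = 0.254.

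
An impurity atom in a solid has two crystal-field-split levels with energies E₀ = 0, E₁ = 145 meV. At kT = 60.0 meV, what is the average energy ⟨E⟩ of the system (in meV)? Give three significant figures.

Eᵢ/kT = 0, 2.4167.
Z = Σ e^(−Eᵢ/kT) = e^(−0) + e^(−2.4167) = 1.0000 + 0.089216 = 1.0892.
⟨E⟩ = Σ Eᵢ e^(−Eᵢ/kT) / Z = (0·1.0000 + 145·0.089216) / 1.0892 = 11.9 meV.

11.9 meV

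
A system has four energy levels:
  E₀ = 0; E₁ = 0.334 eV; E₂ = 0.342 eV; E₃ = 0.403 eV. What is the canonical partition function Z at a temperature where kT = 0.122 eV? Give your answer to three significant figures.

Z = 1.16

Eᵢ/kT = 0, 2.7377, 2.8033, 3.3033.
Z = Σ e^(−Eᵢ/kT) = e^(−0) + e^(−2.7377) + e^(−2.8033) + e^(−3.3033) = 1.0000 + 0.064719 + 0.060610 + 0.036762 = 1.1621.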